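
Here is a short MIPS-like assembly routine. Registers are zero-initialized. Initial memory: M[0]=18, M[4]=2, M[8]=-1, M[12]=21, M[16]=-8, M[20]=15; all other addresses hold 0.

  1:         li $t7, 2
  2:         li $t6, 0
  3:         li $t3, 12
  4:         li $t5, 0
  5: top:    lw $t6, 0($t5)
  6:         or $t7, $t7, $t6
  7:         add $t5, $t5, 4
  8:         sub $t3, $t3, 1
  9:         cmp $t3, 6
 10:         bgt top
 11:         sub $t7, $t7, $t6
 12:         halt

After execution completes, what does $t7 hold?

li $t7, 2 → $t7=2
li $t6, 0 → $t6=0
li $t3, 12 → $t3=12
li $t5, 0 → $t5=0
lw $t6, 0($t5) → $t6=M[0]=18
or $t7, $t7, $t6 → $t7=2|18=18
add $t5, $t5, 4 → $t5=0+4=4
sub $t3, $t3, 1 → $t3=12-1=11
cmp $t3, 6  (cmp 11,6)
bgt top: taken
lw $t6, 0($t5) → $t6=M[4]=2
or $t7, $t7, $t6 → $t7=18|2=18
add $t5, $t5, 4 → $t5=4+4=8
sub $t3, $t3, 1 → $t3=11-1=10
cmp $t3, 6  (cmp 10,6)
bgt top: taken
lw $t6, 0($t5) → $t6=M[8]=-1
or $t7, $t7, $t6 → $t7=18|(-1)=-1
add $t5, $t5, 4 → $t5=8+4=12
sub $t3, $t3, 1 → $t3=10-1=9
cmp $t3, 6  (cmp 9,6)
bgt top: taken
lw $t6, 0($t5) → $t6=M[12]=21
or $t7, $t7, $t6 → $t7=(-1)|21=-1
add $t5, $t5, 4 → $t5=12+4=16
sub $t3, $t3, 1 → $t3=9-1=8
cmp $t3, 6  (cmp 8,6)
bgt top: taken
lw $t6, 0($t5) → $t6=M[16]=-8
or $t7, $t7, $t6 → $t7=(-1)|(-8)=-1
add $t5, $t5, 4 → $t5=16+4=20
sub $t3, $t3, 1 → $t3=8-1=7
cmp $t3, 6  (cmp 7,6)
bgt top: taken
lw $t6, 0($t5) → $t6=M[20]=15
or $t7, $t7, $t6 → $t7=(-1)|15=-1
add $t5, $t5, 4 → $t5=20+4=24
sub $t3, $t3, 1 → $t3=7-1=6
cmp $t3, 6  (cmp 6,6)
bgt top: not taken
sub $t7, $t7, $t6 → $t7=(-1)-15=-16
halt.

-16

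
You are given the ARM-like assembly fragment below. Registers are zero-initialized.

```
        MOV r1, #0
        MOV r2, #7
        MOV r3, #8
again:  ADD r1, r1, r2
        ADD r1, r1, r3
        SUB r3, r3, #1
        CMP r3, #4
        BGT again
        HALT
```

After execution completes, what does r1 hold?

54

MOV r1, #0 → r1=0
MOV r2, #7 → r2=7
MOV r3, #8 → r3=8
ADD r1, r1, r2 → r1=0+7=7
ADD r1, r1, r3 → r1=7+8=15
SUB r3, r3, #1 → r3=8-1=7
CMP r3, #4  (cmp 7,4)
BGT again: taken
ADD r1, r1, r2 → r1=15+7=22
ADD r1, r1, r3 → r1=22+7=29
SUB r3, r3, #1 → r3=7-1=6
CMP r3, #4  (cmp 6,4)
BGT again: taken
ADD r1, r1, r2 → r1=29+7=36
ADD r1, r1, r3 → r1=36+6=42
SUB r3, r3, #1 → r3=6-1=5
CMP r3, #4  (cmp 5,4)
BGT again: taken
ADD r1, r1, r2 → r1=42+7=49
ADD r1, r1, r3 → r1=49+5=54
SUB r3, r3, #1 → r3=5-1=4
CMP r3, #4  (cmp 4,4)
BGT again: not taken
halt.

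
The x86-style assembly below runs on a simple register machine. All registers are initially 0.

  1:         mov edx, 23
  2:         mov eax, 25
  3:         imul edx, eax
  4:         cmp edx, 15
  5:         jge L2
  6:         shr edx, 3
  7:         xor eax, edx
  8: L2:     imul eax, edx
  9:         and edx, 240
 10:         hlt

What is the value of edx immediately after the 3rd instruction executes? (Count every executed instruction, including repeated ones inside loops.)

575

mov edx, 23 → edx=23
mov eax, 25 → eax=25
imul edx, eax → edx=23*25=575
After step 3: edx = 575.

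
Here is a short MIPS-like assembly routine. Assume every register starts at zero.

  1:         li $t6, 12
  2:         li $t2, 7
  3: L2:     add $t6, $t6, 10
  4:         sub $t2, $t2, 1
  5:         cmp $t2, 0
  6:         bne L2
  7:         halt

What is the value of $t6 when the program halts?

$t6=12
$t2=7
$t6=12+10=22
$t2=7-1=6
cmp $t2, 0  (cmp 6,0)
bne L2: taken
$t6=22+10=32
$t2=6-1=5
cmp $t2, 0  (cmp 5,0)
bne L2: taken
$t6=32+10=42
$t2=5-1=4
cmp $t2, 0  (cmp 4,0)
bne L2: taken
$t6=42+10=52
$t2=4-1=3
cmp $t2, 0  (cmp 3,0)
bne L2: taken
$t6=52+10=62
$t2=3-1=2
cmp $t2, 0  (cmp 2,0)
bne L2: taken
$t6=62+10=72
$t2=2-1=1
cmp $t2, 0  (cmp 1,0)
bne L2: taken
$t6=72+10=82
$t2=1-1=0
cmp $t2, 0  (cmp 0,0)
bne L2: not taken
halt.

82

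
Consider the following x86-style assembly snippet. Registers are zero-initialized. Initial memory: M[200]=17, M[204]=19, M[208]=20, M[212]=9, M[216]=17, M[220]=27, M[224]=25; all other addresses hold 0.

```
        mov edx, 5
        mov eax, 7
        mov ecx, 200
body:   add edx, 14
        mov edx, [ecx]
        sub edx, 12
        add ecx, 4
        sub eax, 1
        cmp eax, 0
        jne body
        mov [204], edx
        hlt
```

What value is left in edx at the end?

13

mov edx, 5 → edx=5
mov eax, 7 → eax=7
mov ecx, 200 → ecx=200
add edx, 14 → edx=5+14=19
mov edx, [ecx] → edx=M[200]=17
sub edx, 12 → edx=17-12=5
add ecx, 4 → ecx=200+4=204
sub eax, 1 → eax=7-1=6
cmp eax, 0  (cmp 6,0)
jne body: taken
add edx, 14 → edx=5+14=19
mov edx, [ecx] → edx=M[204]=19
sub edx, 12 → edx=19-12=7
add ecx, 4 → ecx=204+4=208
sub eax, 1 → eax=6-1=5
cmp eax, 0  (cmp 5,0)
jne body: taken
add edx, 14 → edx=7+14=21
mov edx, [ecx] → edx=M[208]=20
sub edx, 12 → edx=20-12=8
add ecx, 4 → ecx=208+4=212
sub eax, 1 → eax=5-1=4
cmp eax, 0  (cmp 4,0)
jne body: taken
add edx, 14 → edx=8+14=22
mov edx, [ecx] → edx=M[212]=9
sub edx, 12 → edx=9-12=-3
add ecx, 4 → ecx=212+4=216
sub eax, 1 → eax=4-1=3
cmp eax, 0  (cmp 3,0)
jne body: taken
add edx, 14 → edx=(-3)+14=11
mov edx, [ecx] → edx=M[216]=17
sub edx, 12 → edx=17-12=5
add ecx, 4 → ecx=216+4=220
sub eax, 1 → eax=3-1=2
cmp eax, 0  (cmp 2,0)
jne body: taken
add edx, 14 → edx=5+14=19
mov edx, [ecx] → edx=M[220]=27
sub edx, 12 → edx=27-12=15
add ecx, 4 → ecx=220+4=224
sub eax, 1 → eax=2-1=1
cmp eax, 0  (cmp 1,0)
jne body: taken
add edx, 14 → edx=15+14=29
mov edx, [ecx] → edx=M[224]=25
sub edx, 12 → edx=25-12=13
add ecx, 4 → ecx=224+4=228
sub eax, 1 → eax=1-1=0
cmp eax, 0  (cmp 0,0)
jne body: not taken
mov [204], edx → M[204]=13
halt.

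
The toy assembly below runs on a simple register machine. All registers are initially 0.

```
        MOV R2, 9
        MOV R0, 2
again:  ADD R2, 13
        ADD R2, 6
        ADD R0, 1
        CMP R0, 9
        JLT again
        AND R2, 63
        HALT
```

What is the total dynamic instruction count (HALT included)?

MOV R2, 9 → R2=9
MOV R0, 2 → R0=2
ADD R2, 13 → R2=9+13=22
ADD R2, 6 → R2=22+6=28
ADD R0, 1 → R0=2+1=3
CMP R0, 9  (cmp 3,9)
JLT again: taken
ADD R2, 13 → R2=28+13=41
ADD R2, 6 → R2=41+6=47
ADD R0, 1 → R0=3+1=4
CMP R0, 9  (cmp 4,9)
JLT again: taken
ADD R2, 13 → R2=47+13=60
ADD R2, 6 → R2=60+6=66
ADD R0, 1 → R0=4+1=5
CMP R0, 9  (cmp 5,9)
JLT again: taken
ADD R2, 13 → R2=66+13=79
ADD R2, 6 → R2=79+6=85
ADD R0, 1 → R0=5+1=6
CMP R0, 9  (cmp 6,9)
JLT again: taken
ADD R2, 13 → R2=85+13=98
ADD R2, 6 → R2=98+6=104
ADD R0, 1 → R0=6+1=7
CMP R0, 9  (cmp 7,9)
JLT again: taken
ADD R2, 13 → R2=104+13=117
ADD R2, 6 → R2=117+6=123
ADD R0, 1 → R0=7+1=8
CMP R0, 9  (cmp 8,9)
JLT again: taken
ADD R2, 13 → R2=123+13=136
ADD R2, 6 → R2=136+6=142
ADD R0, 1 → R0=8+1=9
CMP R0, 9  (cmp 9,9)
JLT again: not taken
AND R2, 63 → R2=142&63=14
halt.
Total executed instructions: 39.

39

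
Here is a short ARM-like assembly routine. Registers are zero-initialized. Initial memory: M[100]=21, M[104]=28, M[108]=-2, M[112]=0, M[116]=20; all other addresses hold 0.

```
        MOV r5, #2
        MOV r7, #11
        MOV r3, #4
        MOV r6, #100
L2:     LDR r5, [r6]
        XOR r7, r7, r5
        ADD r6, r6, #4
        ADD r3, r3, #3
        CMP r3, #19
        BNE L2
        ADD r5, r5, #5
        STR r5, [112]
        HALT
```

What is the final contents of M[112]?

25

after MOV r5, #2: r5=2
after MOV r7, #11: r7=11
after MOV r3, #4: r3=4
after MOV r6, #100: r6=100
after LDR r5, [r6]: r5=M[100]=21
after XOR r7, r7, r5: r7=11^21=30
after ADD r6, r6, #4: r6=100+4=104
after ADD r3, r3, #3: r3=4+3=7
CMP r3, #19  (cmp 7,19)
BNE L2: taken
after LDR r5, [r6]: r5=M[104]=28
after XOR r7, r7, r5: r7=30^28=2
after ADD r6, r6, #4: r6=104+4=108
after ADD r3, r3, #3: r3=7+3=10
CMP r3, #19  (cmp 10,19)
BNE L2: taken
after LDR r5, [r6]: r5=M[108]=-2
after XOR r7, r7, r5: r7=2^(-2)=-4
after ADD r6, r6, #4: r6=108+4=112
after ADD r3, r3, #3: r3=10+3=13
CMP r3, #19  (cmp 13,19)
BNE L2: taken
after LDR r5, [r6]: r5=M[112]=0
after XOR r7, r7, r5: r7=(-4)^0=-4
after ADD r6, r6, #4: r6=112+4=116
after ADD r3, r3, #3: r3=13+3=16
CMP r3, #19  (cmp 16,19)
BNE L2: taken
after LDR r5, [r6]: r5=M[116]=20
after XOR r7, r7, r5: r7=(-4)^20=-24
after ADD r6, r6, #4: r6=116+4=120
after ADD r3, r3, #3: r3=16+3=19
CMP r3, #19  (cmp 19,19)
BNE L2: not taken
after ADD r5, r5, #5: r5=20+5=25
STR r5, [112] → M[112]=25
halt.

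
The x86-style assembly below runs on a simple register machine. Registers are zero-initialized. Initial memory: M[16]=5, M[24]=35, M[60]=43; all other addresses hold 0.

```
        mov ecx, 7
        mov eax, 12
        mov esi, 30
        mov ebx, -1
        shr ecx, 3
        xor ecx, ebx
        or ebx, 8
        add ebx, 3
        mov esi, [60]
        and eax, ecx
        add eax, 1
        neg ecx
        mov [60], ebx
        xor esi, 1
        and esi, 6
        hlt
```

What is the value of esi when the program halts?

2

ecx=7
eax=12
esi=30
ebx=-1
ecx=7>>3=0
ecx=0^(-1)=-1
ebx=(-1)|8=-1
ebx=(-1)+3=2
esi=M[60]=43
eax=12&(-1)=12
eax=12+1=13
ecx=-(-1)=1
mov [60], ebx → M[60]=2
esi=43^1=42
esi=42&6=2
halt.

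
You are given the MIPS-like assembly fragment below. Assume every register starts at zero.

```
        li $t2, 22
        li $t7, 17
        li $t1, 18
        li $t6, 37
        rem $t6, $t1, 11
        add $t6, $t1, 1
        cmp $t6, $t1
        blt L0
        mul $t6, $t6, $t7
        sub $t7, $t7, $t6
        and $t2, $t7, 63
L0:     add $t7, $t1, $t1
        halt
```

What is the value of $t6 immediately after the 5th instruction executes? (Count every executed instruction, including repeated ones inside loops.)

$t2=22
$t7=17
$t1=18
$t6=37
$t6=18%11=7
After step 5: $t6 = 7.

7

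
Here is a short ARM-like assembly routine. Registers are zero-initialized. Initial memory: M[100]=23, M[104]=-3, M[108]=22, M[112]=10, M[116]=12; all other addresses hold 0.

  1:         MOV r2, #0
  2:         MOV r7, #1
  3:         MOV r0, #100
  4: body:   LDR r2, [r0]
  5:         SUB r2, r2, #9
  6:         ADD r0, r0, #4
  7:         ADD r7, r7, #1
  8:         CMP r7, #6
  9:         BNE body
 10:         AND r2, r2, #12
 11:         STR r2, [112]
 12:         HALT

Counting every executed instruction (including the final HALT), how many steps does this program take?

36

MOV r2, #0 → r2=0
MOV r7, #1 → r7=1
MOV r0, #100 → r0=100
LDR r2, [r0] → r2=M[100]=23
SUB r2, r2, #9 → r2=23-9=14
ADD r0, r0, #4 → r0=100+4=104
ADD r7, r7, #1 → r7=1+1=2
CMP r7, #6  (cmp 2,6)
BNE body: taken
LDR r2, [r0] → r2=M[104]=-3
SUB r2, r2, #9 → r2=(-3)-9=-12
ADD r0, r0, #4 → r0=104+4=108
ADD r7, r7, #1 → r7=2+1=3
CMP r7, #6  (cmp 3,6)
BNE body: taken
LDR r2, [r0] → r2=M[108]=22
SUB r2, r2, #9 → r2=22-9=13
ADD r0, r0, #4 → r0=108+4=112
ADD r7, r7, #1 → r7=3+1=4
CMP r7, #6  (cmp 4,6)
BNE body: taken
LDR r2, [r0] → r2=M[112]=10
SUB r2, r2, #9 → r2=10-9=1
ADD r0, r0, #4 → r0=112+4=116
ADD r7, r7, #1 → r7=4+1=5
CMP r7, #6  (cmp 5,6)
BNE body: taken
LDR r2, [r0] → r2=M[116]=12
SUB r2, r2, #9 → r2=12-9=3
ADD r0, r0, #4 → r0=116+4=120
ADD r7, r7, #1 → r7=5+1=6
CMP r7, #6  (cmp 6,6)
BNE body: not taken
AND r2, r2, #12 → r2=3&12=0
STR r2, [112] → M[112]=0
halt.
Total executed instructions: 36.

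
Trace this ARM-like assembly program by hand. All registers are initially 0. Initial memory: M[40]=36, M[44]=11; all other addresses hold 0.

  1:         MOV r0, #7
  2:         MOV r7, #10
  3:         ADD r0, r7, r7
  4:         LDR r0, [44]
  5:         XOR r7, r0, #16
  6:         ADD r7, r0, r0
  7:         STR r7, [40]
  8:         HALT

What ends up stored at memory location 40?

22

after MOV r0, #7: r0=7
after MOV r7, #10: r7=10
after ADD r0, r7, r7: r0=10+10=20
after LDR r0, [44]: r0=M[44]=11
after XOR r7, r0, #16: r7=11^16=27
after ADD r7, r0, r0: r7=11+11=22
STR r7, [40] → M[40]=22
halt.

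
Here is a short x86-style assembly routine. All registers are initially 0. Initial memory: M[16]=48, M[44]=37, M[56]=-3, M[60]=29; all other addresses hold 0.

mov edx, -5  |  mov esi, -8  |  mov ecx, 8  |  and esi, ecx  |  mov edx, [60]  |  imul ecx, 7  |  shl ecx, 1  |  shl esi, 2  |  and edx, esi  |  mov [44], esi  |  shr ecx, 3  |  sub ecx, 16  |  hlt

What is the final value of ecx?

-2

after mov edx, -5: edx=-5
after mov esi, -8: esi=-8
after mov ecx, 8: ecx=8
after and esi, ecx: esi=(-8)&8=8
after mov edx, [60]: edx=M[60]=29
after imul ecx, 7: ecx=8*7=56
after shl ecx, 1: ecx=56<<1=112
after shl esi, 2: esi=8<<2=32
after and edx, esi: edx=29&32=0
mov [44], esi → M[44]=32
after shr ecx, 3: ecx=112>>3=14
after sub ecx, 16: ecx=14-16=-2
halt.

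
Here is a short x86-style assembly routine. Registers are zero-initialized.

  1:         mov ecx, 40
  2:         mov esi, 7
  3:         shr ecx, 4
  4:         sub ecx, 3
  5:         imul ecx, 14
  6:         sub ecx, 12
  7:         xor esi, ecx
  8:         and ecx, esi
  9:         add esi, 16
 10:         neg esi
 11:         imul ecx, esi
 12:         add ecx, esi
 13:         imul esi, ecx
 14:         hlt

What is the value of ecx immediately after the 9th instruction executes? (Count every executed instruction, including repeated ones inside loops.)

after mov ecx, 40: ecx=40
after mov esi, 7: esi=7
after shr ecx, 4: ecx=40>>4=2
after sub ecx, 3: ecx=2-3=-1
after imul ecx, 14: ecx=(-1)*14=-14
after sub ecx, 12: ecx=(-14)-12=-26
after xor esi, ecx: esi=7^(-26)=-31
after and ecx, esi: ecx=(-26)&(-31)=-32
after add esi, 16: esi=(-31)+16=-15
After step 9: ecx = -32.

-32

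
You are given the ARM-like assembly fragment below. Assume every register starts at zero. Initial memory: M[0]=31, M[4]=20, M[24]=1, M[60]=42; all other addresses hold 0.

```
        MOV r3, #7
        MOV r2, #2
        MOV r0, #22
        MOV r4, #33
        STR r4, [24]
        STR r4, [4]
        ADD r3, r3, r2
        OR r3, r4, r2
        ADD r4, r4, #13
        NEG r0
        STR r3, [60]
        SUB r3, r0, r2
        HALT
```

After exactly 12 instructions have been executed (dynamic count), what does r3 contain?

r3=7
r2=2
r0=22
r4=33
STR r4, [24] → M[24]=33
STR r4, [4] → M[4]=33
r3=7+2=9
r3=33|2=35
r4=33+13=46
r0=-(22)=-22
STR r3, [60] → M[60]=35
r3=(-22)-2=-24
After step 12: r3 = -24.

-24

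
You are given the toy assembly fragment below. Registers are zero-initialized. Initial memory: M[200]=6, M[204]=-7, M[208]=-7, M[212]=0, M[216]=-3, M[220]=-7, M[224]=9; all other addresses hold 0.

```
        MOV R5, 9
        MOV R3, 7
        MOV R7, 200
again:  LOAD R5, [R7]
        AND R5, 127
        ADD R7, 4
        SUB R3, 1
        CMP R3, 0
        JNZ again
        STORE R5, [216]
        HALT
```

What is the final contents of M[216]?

after MOV R5, 9: R5=9
after MOV R3, 7: R3=7
after MOV R7, 200: R7=200
after LOAD R5, [R7]: R5=M[200]=6
after AND R5, 127: R5=6&127=6
after ADD R7, 4: R7=200+4=204
after SUB R3, 1: R3=7-1=6
CMP R3, 0  (cmp 6,0)
JNZ again: taken
after LOAD R5, [R7]: R5=M[204]=-7
after AND R5, 127: R5=(-7)&127=121
after ADD R7, 4: R7=204+4=208
after SUB R3, 1: R3=6-1=5
CMP R3, 0  (cmp 5,0)
JNZ again: taken
after LOAD R5, [R7]: R5=M[208]=-7
after AND R5, 127: R5=(-7)&127=121
after ADD R7, 4: R7=208+4=212
after SUB R3, 1: R3=5-1=4
CMP R3, 0  (cmp 4,0)
JNZ again: taken
after LOAD R5, [R7]: R5=M[212]=0
after AND R5, 127: R5=0&127=0
after ADD R7, 4: R7=212+4=216
after SUB R3, 1: R3=4-1=3
CMP R3, 0  (cmp 3,0)
JNZ again: taken
after LOAD R5, [R7]: R5=M[216]=-3
after AND R5, 127: R5=(-3)&127=125
after ADD R7, 4: R7=216+4=220
after SUB R3, 1: R3=3-1=2
CMP R3, 0  (cmp 2,0)
JNZ again: taken
after LOAD R5, [R7]: R5=M[220]=-7
after AND R5, 127: R5=(-7)&127=121
after ADD R7, 4: R7=220+4=224
after SUB R3, 1: R3=2-1=1
CMP R3, 0  (cmp 1,0)
JNZ again: taken
after LOAD R5, [R7]: R5=M[224]=9
after AND R5, 127: R5=9&127=9
after ADD R7, 4: R7=224+4=228
after SUB R3, 1: R3=1-1=0
CMP R3, 0  (cmp 0,0)
JNZ again: not taken
STORE R5, [216] → M[216]=9
halt.

9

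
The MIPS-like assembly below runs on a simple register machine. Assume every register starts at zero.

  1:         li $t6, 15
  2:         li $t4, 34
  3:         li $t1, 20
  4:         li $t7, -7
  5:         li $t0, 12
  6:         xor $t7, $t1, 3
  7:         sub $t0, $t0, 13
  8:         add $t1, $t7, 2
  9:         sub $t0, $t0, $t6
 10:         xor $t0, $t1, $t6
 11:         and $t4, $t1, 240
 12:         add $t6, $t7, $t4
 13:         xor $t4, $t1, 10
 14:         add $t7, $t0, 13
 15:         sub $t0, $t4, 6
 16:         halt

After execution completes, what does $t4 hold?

19

li $t6, 15 → $t6=15
li $t4, 34 → $t4=34
li $t1, 20 → $t1=20
li $t7, -7 → $t7=-7
li $t0, 12 → $t0=12
xor $t7, $t1, 3 → $t7=20^3=23
sub $t0, $t0, 13 → $t0=12-13=-1
add $t1, $t7, 2 → $t1=23+2=25
sub $t0, $t0, $t6 → $t0=(-1)-15=-16
xor $t0, $t1, $t6 → $t0=25^15=22
and $t4, $t1, 240 → $t4=25&240=16
add $t6, $t7, $t4 → $t6=23+16=39
xor $t4, $t1, 10 → $t4=25^10=19
add $t7, $t0, 13 → $t7=22+13=35
sub $t0, $t4, 6 → $t0=19-6=13
halt.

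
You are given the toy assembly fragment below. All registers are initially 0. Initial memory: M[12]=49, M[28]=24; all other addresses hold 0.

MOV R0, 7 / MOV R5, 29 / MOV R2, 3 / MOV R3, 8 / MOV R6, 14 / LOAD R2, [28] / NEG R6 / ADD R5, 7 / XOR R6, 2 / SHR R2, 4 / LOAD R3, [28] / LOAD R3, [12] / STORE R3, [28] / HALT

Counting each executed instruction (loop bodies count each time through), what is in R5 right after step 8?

after MOV R0, 7: R0=7
after MOV R5, 29: R5=29
after MOV R2, 3: R2=3
after MOV R3, 8: R3=8
after MOV R6, 14: R6=14
after LOAD R2, [28]: R2=M[28]=24
after NEG R6: R6=-(14)=-14
after ADD R5, 7: R5=29+7=36
After step 8: R5 = 36.

36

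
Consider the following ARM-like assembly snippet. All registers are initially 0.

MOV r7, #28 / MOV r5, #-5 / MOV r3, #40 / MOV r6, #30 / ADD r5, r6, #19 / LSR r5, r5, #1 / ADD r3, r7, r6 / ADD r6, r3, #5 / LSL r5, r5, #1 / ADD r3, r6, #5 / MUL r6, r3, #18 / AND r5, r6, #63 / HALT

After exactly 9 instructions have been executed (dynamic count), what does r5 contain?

r7=28
r5=-5
r3=40
r6=30
r5=30+19=49
r5=49>>1=24
r3=28+30=58
r6=58+5=63
r5=24<<1=48
After step 9: r5 = 48.

48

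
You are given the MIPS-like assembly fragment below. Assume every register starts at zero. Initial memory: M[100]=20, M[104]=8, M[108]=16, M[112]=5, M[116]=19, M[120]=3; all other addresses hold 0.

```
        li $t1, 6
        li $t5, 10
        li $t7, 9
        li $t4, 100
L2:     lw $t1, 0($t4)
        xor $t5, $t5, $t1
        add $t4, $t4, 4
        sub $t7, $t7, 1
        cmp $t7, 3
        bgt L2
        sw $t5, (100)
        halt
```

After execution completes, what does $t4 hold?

li $t1, 6 → $t1=6
li $t5, 10 → $t5=10
li $t7, 9 → $t7=9
li $t4, 100 → $t4=100
lw $t1, 0($t4) → $t1=M[100]=20
xor $t5, $t5, $t1 → $t5=10^20=30
add $t4, $t4, 4 → $t4=100+4=104
sub $t7, $t7, 1 → $t7=9-1=8
cmp $t7, 3  (cmp 8,3)
bgt L2: taken
lw $t1, 0($t4) → $t1=M[104]=8
xor $t5, $t5, $t1 → $t5=30^8=22
add $t4, $t4, 4 → $t4=104+4=108
sub $t7, $t7, 1 → $t7=8-1=7
cmp $t7, 3  (cmp 7,3)
bgt L2: taken
lw $t1, 0($t4) → $t1=M[108]=16
xor $t5, $t5, $t1 → $t5=22^16=6
add $t4, $t4, 4 → $t4=108+4=112
sub $t7, $t7, 1 → $t7=7-1=6
cmp $t7, 3  (cmp 6,3)
bgt L2: taken
lw $t1, 0($t4) → $t1=M[112]=5
xor $t5, $t5, $t1 → $t5=6^5=3
add $t4, $t4, 4 → $t4=112+4=116
sub $t7, $t7, 1 → $t7=6-1=5
cmp $t7, 3  (cmp 5,3)
bgt L2: taken
lw $t1, 0($t4) → $t1=M[116]=19
xor $t5, $t5, $t1 → $t5=3^19=16
add $t4, $t4, 4 → $t4=116+4=120
sub $t7, $t7, 1 → $t7=5-1=4
cmp $t7, 3  (cmp 4,3)
bgt L2: taken
lw $t1, 0($t4) → $t1=M[120]=3
xor $t5, $t5, $t1 → $t5=16^3=19
add $t4, $t4, 4 → $t4=120+4=124
sub $t7, $t7, 1 → $t7=4-1=3
cmp $t7, 3  (cmp 3,3)
bgt L2: not taken
sw $t5, (100) → M[100]=19
halt.

124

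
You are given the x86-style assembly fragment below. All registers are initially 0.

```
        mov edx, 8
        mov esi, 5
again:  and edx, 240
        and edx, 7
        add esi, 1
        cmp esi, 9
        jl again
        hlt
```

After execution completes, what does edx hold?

edx=8
esi=5
edx=8&240=0
edx=0&7=0
esi=5+1=6
cmp esi, 9  (cmp 6,9)
jl again: taken
edx=0&240=0
edx=0&7=0
esi=6+1=7
cmp esi, 9  (cmp 7,9)
jl again: taken
edx=0&240=0
edx=0&7=0
esi=7+1=8
cmp esi, 9  (cmp 8,9)
jl again: taken
edx=0&240=0
edx=0&7=0
esi=8+1=9
cmp esi, 9  (cmp 9,9)
jl again: not taken
halt.

0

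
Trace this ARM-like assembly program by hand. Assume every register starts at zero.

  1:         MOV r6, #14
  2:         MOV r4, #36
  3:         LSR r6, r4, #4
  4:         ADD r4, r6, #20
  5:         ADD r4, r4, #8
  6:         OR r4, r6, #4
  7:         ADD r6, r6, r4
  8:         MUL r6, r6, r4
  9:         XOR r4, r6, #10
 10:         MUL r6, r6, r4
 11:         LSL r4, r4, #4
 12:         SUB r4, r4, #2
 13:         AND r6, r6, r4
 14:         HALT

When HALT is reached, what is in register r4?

MOV r6, #14 → r6=14
MOV r4, #36 → r4=36
LSR r6, r4, #4 → r6=36>>4=2
ADD r4, r6, #20 → r4=2+20=22
ADD r4, r4, #8 → r4=22+8=30
OR r4, r6, #4 → r4=2|4=6
ADD r6, r6, r4 → r6=2+6=8
MUL r6, r6, r4 → r6=8*6=48
XOR r4, r6, #10 → r4=48^10=58
MUL r6, r6, r4 → r6=48*58=2784
LSL r4, r4, #4 → r4=58<<4=928
SUB r4, r4, #2 → r4=928-2=926
AND r6, r6, r4 → r6=2784&926=640
halt.

926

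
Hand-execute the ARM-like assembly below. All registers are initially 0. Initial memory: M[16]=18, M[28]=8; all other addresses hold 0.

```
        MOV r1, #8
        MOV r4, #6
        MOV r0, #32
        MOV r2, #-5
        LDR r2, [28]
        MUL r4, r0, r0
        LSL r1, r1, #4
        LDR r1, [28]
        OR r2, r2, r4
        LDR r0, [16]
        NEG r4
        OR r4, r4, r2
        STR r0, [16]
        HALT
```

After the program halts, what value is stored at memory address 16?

18

after MOV r1, #8: r1=8
after MOV r4, #6: r4=6
after MOV r0, #32: r0=32
after MOV r2, #-5: r2=-5
after LDR r2, [28]: r2=M[28]=8
after MUL r4, r0, r0: r4=32*32=1024
after LSL r1, r1, #4: r1=8<<4=128
after LDR r1, [28]: r1=M[28]=8
after OR r2, r2, r4: r2=8|1024=1032
after LDR r0, [16]: r0=M[16]=18
after NEG r4: r4=-(1024)=-1024
after OR r4, r4, r2: r4=(-1024)|1032=-1016
STR r0, [16] → M[16]=18
halt.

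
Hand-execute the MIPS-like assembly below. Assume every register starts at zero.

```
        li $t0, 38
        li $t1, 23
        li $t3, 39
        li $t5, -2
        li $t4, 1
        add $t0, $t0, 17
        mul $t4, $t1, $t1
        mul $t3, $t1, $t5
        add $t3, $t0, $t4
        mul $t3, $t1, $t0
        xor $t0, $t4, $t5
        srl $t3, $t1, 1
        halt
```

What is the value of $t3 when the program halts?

$t0=38
$t1=23
$t3=39
$t5=-2
$t4=1
$t0=38+17=55
$t4=23*23=529
$t3=23*(-2)=-46
$t3=55+529=584
$t3=23*55=1265
$t0=529^(-2)=-529
$t3=23>>1=11
halt.

11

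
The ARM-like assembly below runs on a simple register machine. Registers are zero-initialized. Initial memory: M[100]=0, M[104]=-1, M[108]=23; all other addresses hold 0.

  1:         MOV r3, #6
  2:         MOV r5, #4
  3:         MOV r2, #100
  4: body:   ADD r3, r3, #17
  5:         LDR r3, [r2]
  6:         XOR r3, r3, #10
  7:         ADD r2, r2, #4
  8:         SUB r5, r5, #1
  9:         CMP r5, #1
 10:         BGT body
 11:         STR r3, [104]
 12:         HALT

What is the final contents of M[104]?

29

after MOV r3, #6: r3=6
after MOV r5, #4: r5=4
after MOV r2, #100: r2=100
after ADD r3, r3, #17: r3=6+17=23
after LDR r3, [r2]: r3=M[100]=0
after XOR r3, r3, #10: r3=0^10=10
after ADD r2, r2, #4: r2=100+4=104
after SUB r5, r5, #1: r5=4-1=3
CMP r5, #1  (cmp 3,1)
BGT body: taken
after ADD r3, r3, #17: r3=10+17=27
after LDR r3, [r2]: r3=M[104]=-1
after XOR r3, r3, #10: r3=(-1)^10=-11
after ADD r2, r2, #4: r2=104+4=108
after SUB r5, r5, #1: r5=3-1=2
CMP r5, #1  (cmp 2,1)
BGT body: taken
after ADD r3, r3, #17: r3=(-11)+17=6
after LDR r3, [r2]: r3=M[108]=23
after XOR r3, r3, #10: r3=23^10=29
after ADD r2, r2, #4: r2=108+4=112
after SUB r5, r5, #1: r5=2-1=1
CMP r5, #1  (cmp 1,1)
BGT body: not taken
STR r3, [104] → M[104]=29
halt.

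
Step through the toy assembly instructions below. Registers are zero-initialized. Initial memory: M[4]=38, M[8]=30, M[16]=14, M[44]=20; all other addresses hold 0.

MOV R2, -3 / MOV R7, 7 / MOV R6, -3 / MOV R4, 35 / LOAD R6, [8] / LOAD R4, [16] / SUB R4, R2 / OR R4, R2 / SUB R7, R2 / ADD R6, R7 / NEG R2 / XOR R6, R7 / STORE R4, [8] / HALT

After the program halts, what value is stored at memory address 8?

MOV R2, -3 → R2=-3
MOV R7, 7 → R7=7
MOV R6, -3 → R6=-3
MOV R4, 35 → R4=35
LOAD R6, [8] → R6=M[8]=30
LOAD R4, [16] → R4=M[16]=14
SUB R4, R2 → R4=14-(-3)=17
OR R4, R2 → R4=17|(-3)=-3
SUB R7, R2 → R7=7-(-3)=10
ADD R6, R7 → R6=30+10=40
NEG R2 → R2=-(-3)=3
XOR R6, R7 → R6=40^10=34
STORE R4, [8] → M[8]=-3
halt.

-3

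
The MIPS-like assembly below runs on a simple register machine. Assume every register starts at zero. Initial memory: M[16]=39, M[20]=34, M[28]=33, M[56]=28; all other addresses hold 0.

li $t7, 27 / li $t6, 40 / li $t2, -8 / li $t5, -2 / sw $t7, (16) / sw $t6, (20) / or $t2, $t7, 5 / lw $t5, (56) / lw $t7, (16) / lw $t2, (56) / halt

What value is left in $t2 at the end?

28

li $t7, 27 → $t7=27
li $t6, 40 → $t6=40
li $t2, -8 → $t2=-8
li $t5, -2 → $t5=-2
sw $t7, (16) → M[16]=27
sw $t6, (20) → M[20]=40
or $t2, $t7, 5 → $t2=27|5=31
lw $t5, (56) → $t5=M[56]=28
lw $t7, (16) → $t7=M[16]=27
lw $t2, (56) → $t2=M[56]=28
halt.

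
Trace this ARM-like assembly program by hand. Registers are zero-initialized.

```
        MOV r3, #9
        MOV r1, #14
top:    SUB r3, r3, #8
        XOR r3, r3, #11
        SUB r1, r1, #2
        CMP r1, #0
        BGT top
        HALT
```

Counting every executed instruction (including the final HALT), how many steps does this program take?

38

r3=9
r1=14
r3=9-8=1
r3=1^11=10
r1=14-2=12
CMP r1, #0  (cmp 12,0)
BGT top: taken
r3=10-8=2
r3=2^11=9
r1=12-2=10
CMP r1, #0  (cmp 10,0)
BGT top: taken
r3=9-8=1
r3=1^11=10
r1=10-2=8
CMP r1, #0  (cmp 8,0)
BGT top: taken
r3=10-8=2
r3=2^11=9
r1=8-2=6
CMP r1, #0  (cmp 6,0)
BGT top: taken
r3=9-8=1
r3=1^11=10
r1=6-2=4
CMP r1, #0  (cmp 4,0)
BGT top: taken
r3=10-8=2
r3=2^11=9
r1=4-2=2
CMP r1, #0  (cmp 2,0)
BGT top: taken
r3=9-8=1
r3=1^11=10
r1=2-2=0
CMP r1, #0  (cmp 0,0)
BGT top: not taken
halt.
Total executed instructions: 38.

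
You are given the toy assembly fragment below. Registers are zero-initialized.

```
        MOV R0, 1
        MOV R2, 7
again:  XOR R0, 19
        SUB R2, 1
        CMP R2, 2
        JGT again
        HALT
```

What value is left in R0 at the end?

18

after MOV R0, 1: R0=1
after MOV R2, 7: R2=7
after XOR R0, 19: R0=1^19=18
after SUB R2, 1: R2=7-1=6
CMP R2, 2  (cmp 6,2)
JGT again: taken
after XOR R0, 19: R0=18^19=1
after SUB R2, 1: R2=6-1=5
CMP R2, 2  (cmp 5,2)
JGT again: taken
after XOR R0, 19: R0=1^19=18
after SUB R2, 1: R2=5-1=4
CMP R2, 2  (cmp 4,2)
JGT again: taken
after XOR R0, 19: R0=18^19=1
after SUB R2, 1: R2=4-1=3
CMP R2, 2  (cmp 3,2)
JGT again: taken
after XOR R0, 19: R0=1^19=18
after SUB R2, 1: R2=3-1=2
CMP R2, 2  (cmp 2,2)
JGT again: not taken
halt.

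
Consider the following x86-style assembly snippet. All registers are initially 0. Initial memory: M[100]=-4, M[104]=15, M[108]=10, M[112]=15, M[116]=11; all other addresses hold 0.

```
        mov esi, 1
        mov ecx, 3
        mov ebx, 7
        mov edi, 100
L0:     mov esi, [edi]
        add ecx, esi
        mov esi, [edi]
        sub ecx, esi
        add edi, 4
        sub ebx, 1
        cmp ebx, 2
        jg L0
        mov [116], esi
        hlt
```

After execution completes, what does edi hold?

120

mov esi, 1 → esi=1
mov ecx, 3 → ecx=3
mov ebx, 7 → ebx=7
mov edi, 100 → edi=100
mov esi, [edi] → esi=M[100]=-4
add ecx, esi → ecx=3+(-4)=-1
mov esi, [edi] → esi=M[100]=-4
sub ecx, esi → ecx=(-1)-(-4)=3
add edi, 4 → edi=100+4=104
sub ebx, 1 → ebx=7-1=6
cmp ebx, 2  (cmp 6,2)
jg L0: taken
mov esi, [edi] → esi=M[104]=15
add ecx, esi → ecx=3+15=18
mov esi, [edi] → esi=M[104]=15
sub ecx, esi → ecx=18-15=3
add edi, 4 → edi=104+4=108
sub ebx, 1 → ebx=6-1=5
cmp ebx, 2  (cmp 5,2)
jg L0: taken
mov esi, [edi] → esi=M[108]=10
add ecx, esi → ecx=3+10=13
mov esi, [edi] → esi=M[108]=10
sub ecx, esi → ecx=13-10=3
add edi, 4 → edi=108+4=112
sub ebx, 1 → ebx=5-1=4
cmp ebx, 2  (cmp 4,2)
jg L0: taken
mov esi, [edi] → esi=M[112]=15
add ecx, esi → ecx=3+15=18
mov esi, [edi] → esi=M[112]=15
sub ecx, esi → ecx=18-15=3
add edi, 4 → edi=112+4=116
sub ebx, 1 → ebx=4-1=3
cmp ebx, 2  (cmp 3,2)
jg L0: taken
mov esi, [edi] → esi=M[116]=11
add ecx, esi → ecx=3+11=14
mov esi, [edi] → esi=M[116]=11
sub ecx, esi → ecx=14-11=3
add edi, 4 → edi=116+4=120
sub ebx, 1 → ebx=3-1=2
cmp ebx, 2  (cmp 2,2)
jg L0: not taken
mov [116], esi → M[116]=11
halt.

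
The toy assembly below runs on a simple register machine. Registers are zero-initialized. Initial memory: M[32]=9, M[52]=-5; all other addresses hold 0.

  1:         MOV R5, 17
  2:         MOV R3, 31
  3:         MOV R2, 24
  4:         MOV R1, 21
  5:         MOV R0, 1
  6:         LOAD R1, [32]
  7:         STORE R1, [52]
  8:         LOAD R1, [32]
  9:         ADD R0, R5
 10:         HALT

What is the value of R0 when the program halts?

after MOV R5, 17: R5=17
after MOV R3, 31: R3=31
after MOV R2, 24: R2=24
after MOV R1, 21: R1=21
after MOV R0, 1: R0=1
after LOAD R1, [32]: R1=M[32]=9
STORE R1, [52] → M[52]=9
after LOAD R1, [32]: R1=M[32]=9
after ADD R0, R5: R0=1+17=18
halt.

18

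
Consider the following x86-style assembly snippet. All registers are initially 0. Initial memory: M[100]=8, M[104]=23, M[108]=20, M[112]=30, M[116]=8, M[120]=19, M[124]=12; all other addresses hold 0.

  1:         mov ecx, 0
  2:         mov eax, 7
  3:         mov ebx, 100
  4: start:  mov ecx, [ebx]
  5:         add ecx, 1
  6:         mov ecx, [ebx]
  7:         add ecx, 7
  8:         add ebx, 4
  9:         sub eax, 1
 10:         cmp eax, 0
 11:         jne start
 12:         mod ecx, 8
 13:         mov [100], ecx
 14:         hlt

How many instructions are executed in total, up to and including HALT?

after mov ecx, 0: ecx=0
after mov eax, 7: eax=7
after mov ebx, 100: ebx=100
after mov ecx, [ebx]: ecx=M[100]=8
after add ecx, 1: ecx=8+1=9
after mov ecx, [ebx]: ecx=M[100]=8
after add ecx, 7: ecx=8+7=15
after add ebx, 4: ebx=100+4=104
after sub eax, 1: eax=7-1=6
cmp eax, 0  (cmp 6,0)
jne start: taken
after mov ecx, [ebx]: ecx=M[104]=23
after add ecx, 1: ecx=23+1=24
after mov ecx, [ebx]: ecx=M[104]=23
after add ecx, 7: ecx=23+7=30
after add ebx, 4: ebx=104+4=108
after sub eax, 1: eax=6-1=5
cmp eax, 0  (cmp 5,0)
jne start: taken
after mov ecx, [ebx]: ecx=M[108]=20
after add ecx, 1: ecx=20+1=21
after mov ecx, [ebx]: ecx=M[108]=20
after add ecx, 7: ecx=20+7=27
after add ebx, 4: ebx=108+4=112
after sub eax, 1: eax=5-1=4
cmp eax, 0  (cmp 4,0)
jne start: taken
after mov ecx, [ebx]: ecx=M[112]=30
after add ecx, 1: ecx=30+1=31
after mov ecx, [ebx]: ecx=M[112]=30
after add ecx, 7: ecx=30+7=37
after add ebx, 4: ebx=112+4=116
after sub eax, 1: eax=4-1=3
cmp eax, 0  (cmp 3,0)
jne start: taken
after mov ecx, [ebx]: ecx=M[116]=8
after add ecx, 1: ecx=8+1=9
after mov ecx, [ebx]: ecx=M[116]=8
after add ecx, 7: ecx=8+7=15
after add ebx, 4: ebx=116+4=120
after sub eax, 1: eax=3-1=2
cmp eax, 0  (cmp 2,0)
jne start: taken
after mov ecx, [ebx]: ecx=M[120]=19
after add ecx, 1: ecx=19+1=20
after mov ecx, [ebx]: ecx=M[120]=19
after add ecx, 7: ecx=19+7=26
after add ebx, 4: ebx=120+4=124
after sub eax, 1: eax=2-1=1
cmp eax, 0  (cmp 1,0)
jne start: taken
after mov ecx, [ebx]: ecx=M[124]=12
after add ecx, 1: ecx=12+1=13
after mov ecx, [ebx]: ecx=M[124]=12
after add ecx, 7: ecx=12+7=19
after add ebx, 4: ebx=124+4=128
after sub eax, 1: eax=1-1=0
cmp eax, 0  (cmp 0,0)
jne start: not taken
after mod ecx, 8: ecx=19%8=3
mov [100], ecx → M[100]=3
halt.
Total executed instructions: 62.

62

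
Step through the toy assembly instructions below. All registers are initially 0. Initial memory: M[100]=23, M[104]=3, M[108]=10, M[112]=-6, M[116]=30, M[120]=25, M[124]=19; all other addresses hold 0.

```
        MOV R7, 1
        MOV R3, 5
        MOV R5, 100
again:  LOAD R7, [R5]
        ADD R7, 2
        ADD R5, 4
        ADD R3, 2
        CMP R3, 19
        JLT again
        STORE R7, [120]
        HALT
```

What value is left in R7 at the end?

MOV R7, 1 → R7=1
MOV R3, 5 → R3=5
MOV R5, 100 → R5=100
LOAD R7, [R5] → R7=M[100]=23
ADD R7, 2 → R7=23+2=25
ADD R5, 4 → R5=100+4=104
ADD R3, 2 → R3=5+2=7
CMP R3, 19  (cmp 7,19)
JLT again: taken
LOAD R7, [R5] → R7=M[104]=3
ADD R7, 2 → R7=3+2=5
ADD R5, 4 → R5=104+4=108
ADD R3, 2 → R3=7+2=9
CMP R3, 19  (cmp 9,19)
JLT again: taken
LOAD R7, [R5] → R7=M[108]=10
ADD R7, 2 → R7=10+2=12
ADD R5, 4 → R5=108+4=112
ADD R3, 2 → R3=9+2=11
CMP R3, 19  (cmp 11,19)
JLT again: taken
LOAD R7, [R5] → R7=M[112]=-6
ADD R7, 2 → R7=(-6)+2=-4
ADD R5, 4 → R5=112+4=116
ADD R3, 2 → R3=11+2=13
CMP R3, 19  (cmp 13,19)
JLT again: taken
LOAD R7, [R5] → R7=M[116]=30
ADD R7, 2 → R7=30+2=32
ADD R5, 4 → R5=116+4=120
ADD R3, 2 → R3=13+2=15
CMP R3, 19  (cmp 15,19)
JLT again: taken
LOAD R7, [R5] → R7=M[120]=25
ADD R7, 2 → R7=25+2=27
ADD R5, 4 → R5=120+4=124
ADD R3, 2 → R3=15+2=17
CMP R3, 19  (cmp 17,19)
JLT again: taken
LOAD R7, [R5] → R7=M[124]=19
ADD R7, 2 → R7=19+2=21
ADD R5, 4 → R5=124+4=128
ADD R3, 2 → R3=17+2=19
CMP R3, 19  (cmp 19,19)
JLT again: not taken
STORE R7, [120] → M[120]=21
halt.

21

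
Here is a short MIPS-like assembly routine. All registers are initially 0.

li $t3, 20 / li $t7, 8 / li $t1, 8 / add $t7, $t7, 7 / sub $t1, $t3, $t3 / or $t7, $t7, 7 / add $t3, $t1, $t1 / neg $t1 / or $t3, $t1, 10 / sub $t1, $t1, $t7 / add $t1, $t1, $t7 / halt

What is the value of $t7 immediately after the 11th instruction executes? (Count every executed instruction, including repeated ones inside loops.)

15

$t3=20
$t7=8
$t1=8
$t7=8+7=15
$t1=20-20=0
$t7=15|7=15
$t3=0+0=0
$t1=-(0)=0
$t3=0|10=10
$t1=0-15=-15
$t1=(-15)+15=0
After step 11: $t7 = 15.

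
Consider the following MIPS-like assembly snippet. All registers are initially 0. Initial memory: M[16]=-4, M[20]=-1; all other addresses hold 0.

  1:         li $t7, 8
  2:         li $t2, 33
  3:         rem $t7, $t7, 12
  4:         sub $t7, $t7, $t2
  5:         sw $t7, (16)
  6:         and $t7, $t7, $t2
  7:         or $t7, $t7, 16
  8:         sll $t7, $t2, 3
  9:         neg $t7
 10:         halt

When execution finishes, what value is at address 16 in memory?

li $t7, 8 → $t7=8
li $t2, 33 → $t2=33
rem $t7, $t7, 12 → $t7=8%12=8
sub $t7, $t7, $t2 → $t7=8-33=-25
sw $t7, (16) → M[16]=-25
and $t7, $t7, $t2 → $t7=(-25)&33=33
or $t7, $t7, 16 → $t7=33|16=49
sll $t7, $t2, 3 → $t7=33<<3=264
neg $t7 → $t7=-(264)=-264
halt.

-25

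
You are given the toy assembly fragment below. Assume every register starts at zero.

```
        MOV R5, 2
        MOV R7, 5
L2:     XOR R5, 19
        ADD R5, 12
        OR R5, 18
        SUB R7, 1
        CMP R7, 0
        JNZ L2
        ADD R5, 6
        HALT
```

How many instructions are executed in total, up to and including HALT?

34

R5=2
R7=5
R5=2^19=17
R5=17+12=29
R5=29|18=31
R7=5-1=4
CMP R7, 0  (cmp 4,0)
JNZ L2: taken
R5=31^19=12
R5=12+12=24
R5=24|18=26
R7=4-1=3
CMP R7, 0  (cmp 3,0)
JNZ L2: taken
R5=26^19=9
R5=9+12=21
R5=21|18=23
R7=3-1=2
CMP R7, 0  (cmp 2,0)
JNZ L2: taken
R5=23^19=4
R5=4+12=16
R5=16|18=18
R7=2-1=1
CMP R7, 0  (cmp 1,0)
JNZ L2: taken
R5=18^19=1
R5=1+12=13
R5=13|18=31
R7=1-1=0
CMP R7, 0  (cmp 0,0)
JNZ L2: not taken
R5=31+6=37
halt.
Total executed instructions: 34.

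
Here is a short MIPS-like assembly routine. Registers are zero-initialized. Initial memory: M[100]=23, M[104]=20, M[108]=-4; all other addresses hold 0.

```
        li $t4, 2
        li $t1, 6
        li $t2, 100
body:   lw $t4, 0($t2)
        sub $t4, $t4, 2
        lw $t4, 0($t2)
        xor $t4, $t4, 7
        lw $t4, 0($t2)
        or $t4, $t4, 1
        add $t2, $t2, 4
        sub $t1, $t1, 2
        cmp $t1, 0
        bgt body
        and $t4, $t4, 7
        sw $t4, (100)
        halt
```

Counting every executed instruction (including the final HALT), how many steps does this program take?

36

li $t4, 2 → $t4=2
li $t1, 6 → $t1=6
li $t2, 100 → $t2=100
lw $t4, 0($t2) → $t4=M[100]=23
sub $t4, $t4, 2 → $t4=23-2=21
lw $t4, 0($t2) → $t4=M[100]=23
xor $t4, $t4, 7 → $t4=23^7=16
lw $t4, 0($t2) → $t4=M[100]=23
or $t4, $t4, 1 → $t4=23|1=23
add $t2, $t2, 4 → $t2=100+4=104
sub $t1, $t1, 2 → $t1=6-2=4
cmp $t1, 0  (cmp 4,0)
bgt body: taken
lw $t4, 0($t2) → $t4=M[104]=20
sub $t4, $t4, 2 → $t4=20-2=18
lw $t4, 0($t2) → $t4=M[104]=20
xor $t4, $t4, 7 → $t4=20^7=19
lw $t4, 0($t2) → $t4=M[104]=20
or $t4, $t4, 1 → $t4=20|1=21
add $t2, $t2, 4 → $t2=104+4=108
sub $t1, $t1, 2 → $t1=4-2=2
cmp $t1, 0  (cmp 2,0)
bgt body: taken
lw $t4, 0($t2) → $t4=M[108]=-4
sub $t4, $t4, 2 → $t4=(-4)-2=-6
lw $t4, 0($t2) → $t4=M[108]=-4
xor $t4, $t4, 7 → $t4=(-4)^7=-5
lw $t4, 0($t2) → $t4=M[108]=-4
or $t4, $t4, 1 → $t4=(-4)|1=-3
add $t2, $t2, 4 → $t2=108+4=112
sub $t1, $t1, 2 → $t1=2-2=0
cmp $t1, 0  (cmp 0,0)
bgt body: not taken
and $t4, $t4, 7 → $t4=(-3)&7=5
sw $t4, (100) → M[100]=5
halt.
Total executed instructions: 36.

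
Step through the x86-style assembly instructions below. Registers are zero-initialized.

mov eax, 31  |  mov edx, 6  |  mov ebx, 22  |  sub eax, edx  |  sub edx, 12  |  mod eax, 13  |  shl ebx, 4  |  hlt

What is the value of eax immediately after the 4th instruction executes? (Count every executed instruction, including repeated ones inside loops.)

25

eax=31
edx=6
ebx=22
eax=31-6=25
After step 4: eax = 25.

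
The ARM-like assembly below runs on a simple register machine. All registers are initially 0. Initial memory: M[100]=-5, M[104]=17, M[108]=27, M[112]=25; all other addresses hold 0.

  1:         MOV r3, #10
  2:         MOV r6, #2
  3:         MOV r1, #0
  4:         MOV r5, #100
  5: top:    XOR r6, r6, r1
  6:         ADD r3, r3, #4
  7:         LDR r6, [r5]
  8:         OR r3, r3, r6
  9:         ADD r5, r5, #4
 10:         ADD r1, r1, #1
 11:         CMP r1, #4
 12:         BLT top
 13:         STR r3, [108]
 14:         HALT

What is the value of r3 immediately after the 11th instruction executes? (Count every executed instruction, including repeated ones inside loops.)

r3=10
r6=2
r1=0
r5=100
r6=2^0=2
r3=10+4=14
r6=M[100]=-5
r3=14|(-5)=-1
r5=100+4=104
r1=0+1=1
CMP r1, #4  (cmp 1,4)
After step 11: r3 = -1.

-1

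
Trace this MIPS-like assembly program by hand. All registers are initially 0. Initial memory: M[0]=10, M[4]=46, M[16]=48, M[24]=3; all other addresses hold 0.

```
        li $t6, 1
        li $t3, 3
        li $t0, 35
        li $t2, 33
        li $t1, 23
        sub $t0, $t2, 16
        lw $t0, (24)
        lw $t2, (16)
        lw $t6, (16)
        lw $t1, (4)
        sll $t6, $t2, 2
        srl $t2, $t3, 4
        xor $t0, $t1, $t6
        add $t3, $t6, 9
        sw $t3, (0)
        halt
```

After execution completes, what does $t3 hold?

after li $t6, 1: $t6=1
after li $t3, 3: $t3=3
after li $t0, 35: $t0=35
after li $t2, 33: $t2=33
after li $t1, 23: $t1=23
after sub $t0, $t2, 16: $t0=33-16=17
after lw $t0, (24): $t0=M[24]=3
after lw $t2, (16): $t2=M[16]=48
after lw $t6, (16): $t6=M[16]=48
after lw $t1, (4): $t1=M[4]=46
after sll $t6, $t2, 2: $t6=48<<2=192
after srl $t2, $t3, 4: $t2=3>>4=0
after xor $t0, $t1, $t6: $t0=46^192=238
after add $t3, $t6, 9: $t3=192+9=201
sw $t3, (0) → M[0]=201
halt.

201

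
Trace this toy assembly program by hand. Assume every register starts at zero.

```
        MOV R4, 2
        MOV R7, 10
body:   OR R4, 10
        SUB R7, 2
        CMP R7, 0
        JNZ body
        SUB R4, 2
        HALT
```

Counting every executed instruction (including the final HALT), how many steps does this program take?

MOV R4, 2 → R4=2
MOV R7, 10 → R7=10
OR R4, 10 → R4=2|10=10
SUB R7, 2 → R7=10-2=8
CMP R7, 0  (cmp 8,0)
JNZ body: taken
OR R4, 10 → R4=10|10=10
SUB R7, 2 → R7=8-2=6
CMP R7, 0  (cmp 6,0)
JNZ body: taken
OR R4, 10 → R4=10|10=10
SUB R7, 2 → R7=6-2=4
CMP R7, 0  (cmp 4,0)
JNZ body: taken
OR R4, 10 → R4=10|10=10
SUB R7, 2 → R7=4-2=2
CMP R7, 0  (cmp 2,0)
JNZ body: taken
OR R4, 10 → R4=10|10=10
SUB R7, 2 → R7=2-2=0
CMP R7, 0  (cmp 0,0)
JNZ body: not taken
SUB R4, 2 → R4=10-2=8
halt.
Total executed instructions: 24.

24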